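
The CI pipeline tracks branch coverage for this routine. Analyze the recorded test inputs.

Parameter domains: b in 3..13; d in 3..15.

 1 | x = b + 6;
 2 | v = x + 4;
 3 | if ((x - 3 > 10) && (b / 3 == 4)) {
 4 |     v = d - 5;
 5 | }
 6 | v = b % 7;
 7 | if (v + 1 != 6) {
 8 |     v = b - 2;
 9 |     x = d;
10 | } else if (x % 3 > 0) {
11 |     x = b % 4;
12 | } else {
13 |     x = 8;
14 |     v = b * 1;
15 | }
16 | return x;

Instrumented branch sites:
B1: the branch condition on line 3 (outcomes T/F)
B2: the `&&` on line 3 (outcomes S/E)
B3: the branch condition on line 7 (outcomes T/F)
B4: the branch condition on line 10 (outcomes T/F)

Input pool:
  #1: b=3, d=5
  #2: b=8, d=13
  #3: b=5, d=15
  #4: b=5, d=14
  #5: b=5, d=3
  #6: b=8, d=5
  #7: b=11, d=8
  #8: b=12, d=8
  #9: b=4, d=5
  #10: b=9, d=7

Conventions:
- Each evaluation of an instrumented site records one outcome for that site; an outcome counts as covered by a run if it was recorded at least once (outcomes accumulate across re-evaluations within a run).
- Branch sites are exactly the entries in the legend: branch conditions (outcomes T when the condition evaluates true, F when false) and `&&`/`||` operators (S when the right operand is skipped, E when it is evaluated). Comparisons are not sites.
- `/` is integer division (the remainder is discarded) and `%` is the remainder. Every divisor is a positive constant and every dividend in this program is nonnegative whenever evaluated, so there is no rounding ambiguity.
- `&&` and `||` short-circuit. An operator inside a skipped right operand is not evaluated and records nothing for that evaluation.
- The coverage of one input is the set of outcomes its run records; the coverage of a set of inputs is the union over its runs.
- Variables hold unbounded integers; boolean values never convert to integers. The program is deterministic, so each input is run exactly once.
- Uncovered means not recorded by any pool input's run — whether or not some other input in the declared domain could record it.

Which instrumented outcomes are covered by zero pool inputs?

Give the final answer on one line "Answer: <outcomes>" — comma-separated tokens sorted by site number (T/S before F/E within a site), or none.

input #1 (b=3, d=5): covers B1=F, B2=S, B3=T
input #2 (b=8, d=13): covers B1=F, B2=E, B3=T
input #3 (b=5, d=15): covers B1=F, B2=S, B3=F, B4=T
input #4 (b=5, d=14): covers B1=F, B2=S, B3=F, B4=T
input #5 (b=5, d=3): covers B1=F, B2=S, B3=F, B4=T
input #6 (b=8, d=5): covers B1=F, B2=E, B3=T
input #7 (b=11, d=8): covers B1=F, B2=E, B3=T
input #8 (b=12, d=8): covers B1=T, B2=E, B3=F, B4=F
input #9 (b=4, d=5): covers B1=F, B2=S, B3=T
input #10 (b=9, d=7): covers B1=F, B2=E, B3=T
union over the pool: B1=T, B1=F, B2=S, B2=E, B3=T, B3=F, B4=T, B4=F
uncovered (0 of 8): none

Answer: none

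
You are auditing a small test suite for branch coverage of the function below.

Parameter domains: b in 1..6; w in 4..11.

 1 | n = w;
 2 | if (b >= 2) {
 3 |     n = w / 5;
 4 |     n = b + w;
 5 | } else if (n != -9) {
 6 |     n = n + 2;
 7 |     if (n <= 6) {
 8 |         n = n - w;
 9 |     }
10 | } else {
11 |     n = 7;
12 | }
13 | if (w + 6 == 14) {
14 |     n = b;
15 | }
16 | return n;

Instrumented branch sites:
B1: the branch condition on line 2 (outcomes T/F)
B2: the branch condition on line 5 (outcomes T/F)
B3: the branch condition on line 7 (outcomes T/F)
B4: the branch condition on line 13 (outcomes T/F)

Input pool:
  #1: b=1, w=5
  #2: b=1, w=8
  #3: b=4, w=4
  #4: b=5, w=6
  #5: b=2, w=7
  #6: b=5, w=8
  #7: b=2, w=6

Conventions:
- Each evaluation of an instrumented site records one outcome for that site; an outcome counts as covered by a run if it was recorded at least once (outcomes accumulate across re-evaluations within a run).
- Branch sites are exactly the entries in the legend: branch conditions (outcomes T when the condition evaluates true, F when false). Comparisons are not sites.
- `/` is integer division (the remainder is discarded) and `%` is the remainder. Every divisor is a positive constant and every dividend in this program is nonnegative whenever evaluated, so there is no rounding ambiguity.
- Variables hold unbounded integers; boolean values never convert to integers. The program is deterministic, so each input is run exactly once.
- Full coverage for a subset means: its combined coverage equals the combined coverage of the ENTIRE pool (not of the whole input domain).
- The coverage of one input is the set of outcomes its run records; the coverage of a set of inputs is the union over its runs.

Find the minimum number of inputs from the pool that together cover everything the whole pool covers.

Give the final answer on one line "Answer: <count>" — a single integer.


run #1 (b=1, w=5) records B1=F, B2=T, B3=F, B4=F
run #2 (b=1, w=8) records B1=F, B2=T, B3=F, B4=T
run #3 (b=4, w=4) records B1=T, B4=F
run #4 (b=5, w=6) records B1=T, B4=F
run #5 (b=2, w=7) records B1=T, B4=F
run #6 (b=5, w=8) records B1=T, B4=T
run #7 (b=2, w=6) records B1=T, B4=F
union over all inputs: B1=T, B1=F, B2=T, B3=F, B4=T, B4=F (6 outcomes)
every size-1 subset falls short of the 6 outcomes (best: 4/6)
size 2: inputs {1, 6} cover all 6 outcomes, and no lexicographically smaller subset of this size does
Answer: 2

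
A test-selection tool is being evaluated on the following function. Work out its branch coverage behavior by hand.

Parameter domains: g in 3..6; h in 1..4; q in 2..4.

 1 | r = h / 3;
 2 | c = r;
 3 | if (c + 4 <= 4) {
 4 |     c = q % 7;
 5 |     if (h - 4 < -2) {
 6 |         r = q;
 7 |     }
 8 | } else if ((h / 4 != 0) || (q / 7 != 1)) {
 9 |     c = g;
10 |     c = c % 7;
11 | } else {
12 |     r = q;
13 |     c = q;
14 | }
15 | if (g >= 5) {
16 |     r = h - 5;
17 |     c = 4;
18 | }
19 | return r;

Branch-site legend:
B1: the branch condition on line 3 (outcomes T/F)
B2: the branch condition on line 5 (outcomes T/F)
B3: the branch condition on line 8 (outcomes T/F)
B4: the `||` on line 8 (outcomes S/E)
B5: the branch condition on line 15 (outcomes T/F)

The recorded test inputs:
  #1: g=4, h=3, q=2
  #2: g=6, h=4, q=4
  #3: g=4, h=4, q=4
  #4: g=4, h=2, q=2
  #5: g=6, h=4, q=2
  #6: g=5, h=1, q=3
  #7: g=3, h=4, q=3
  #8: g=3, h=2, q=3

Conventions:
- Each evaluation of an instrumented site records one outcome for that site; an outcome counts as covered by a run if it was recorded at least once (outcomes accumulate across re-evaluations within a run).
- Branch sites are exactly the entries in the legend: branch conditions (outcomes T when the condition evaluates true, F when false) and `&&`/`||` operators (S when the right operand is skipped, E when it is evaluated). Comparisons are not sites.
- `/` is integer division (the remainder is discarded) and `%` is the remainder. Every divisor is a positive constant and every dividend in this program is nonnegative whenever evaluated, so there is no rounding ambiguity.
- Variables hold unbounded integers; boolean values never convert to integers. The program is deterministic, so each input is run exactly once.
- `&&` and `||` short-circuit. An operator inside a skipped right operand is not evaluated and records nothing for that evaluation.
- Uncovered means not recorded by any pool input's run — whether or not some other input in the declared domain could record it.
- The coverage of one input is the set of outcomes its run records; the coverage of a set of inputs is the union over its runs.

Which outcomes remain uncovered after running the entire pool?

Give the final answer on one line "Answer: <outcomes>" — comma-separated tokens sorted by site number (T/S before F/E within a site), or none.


input #1 (g=4, h=3, q=2): events B1->F, B4->E, B3->T, B5->F; covers B1=F, B3=T, B4=E, B5=F
input #2 (g=6, h=4, q=4): events B1->F, B4->S, B3->T, B5->T; covers B1=F, B3=T, B4=S, B5=T
input #3 (g=4, h=4, q=4): events B1->F, B4->S, B3->T, B5->F; covers B1=F, B3=T, B4=S, B5=F
input #4 (g=4, h=2, q=2): events B1->T, B2->F, B5->F; covers B1=T, B2=F, B5=F
input #5 (g=6, h=4, q=2): events B1->F, B4->S, B3->T, B5->T; covers B1=F, B3=T, B4=S, B5=T
input #6 (g=5, h=1, q=3): events B1->T, B2->T, B5->T; covers B1=T, B2=T, B5=T
input #7 (g=3, h=4, q=3): events B1->F, B4->S, B3->T, B5->F; covers B1=F, B3=T, B4=S, B5=F
input #8 (g=3, h=2, q=3): events B1->T, B2->F, B5->F; covers B1=T, B2=F, B5=F
union over the pool: B1=T, B1=F, B2=T, B2=F, B3=T, B4=S, B4=E, B5=T, B5=F
uncovered (1 of 10): B3=F
Answer: B3=F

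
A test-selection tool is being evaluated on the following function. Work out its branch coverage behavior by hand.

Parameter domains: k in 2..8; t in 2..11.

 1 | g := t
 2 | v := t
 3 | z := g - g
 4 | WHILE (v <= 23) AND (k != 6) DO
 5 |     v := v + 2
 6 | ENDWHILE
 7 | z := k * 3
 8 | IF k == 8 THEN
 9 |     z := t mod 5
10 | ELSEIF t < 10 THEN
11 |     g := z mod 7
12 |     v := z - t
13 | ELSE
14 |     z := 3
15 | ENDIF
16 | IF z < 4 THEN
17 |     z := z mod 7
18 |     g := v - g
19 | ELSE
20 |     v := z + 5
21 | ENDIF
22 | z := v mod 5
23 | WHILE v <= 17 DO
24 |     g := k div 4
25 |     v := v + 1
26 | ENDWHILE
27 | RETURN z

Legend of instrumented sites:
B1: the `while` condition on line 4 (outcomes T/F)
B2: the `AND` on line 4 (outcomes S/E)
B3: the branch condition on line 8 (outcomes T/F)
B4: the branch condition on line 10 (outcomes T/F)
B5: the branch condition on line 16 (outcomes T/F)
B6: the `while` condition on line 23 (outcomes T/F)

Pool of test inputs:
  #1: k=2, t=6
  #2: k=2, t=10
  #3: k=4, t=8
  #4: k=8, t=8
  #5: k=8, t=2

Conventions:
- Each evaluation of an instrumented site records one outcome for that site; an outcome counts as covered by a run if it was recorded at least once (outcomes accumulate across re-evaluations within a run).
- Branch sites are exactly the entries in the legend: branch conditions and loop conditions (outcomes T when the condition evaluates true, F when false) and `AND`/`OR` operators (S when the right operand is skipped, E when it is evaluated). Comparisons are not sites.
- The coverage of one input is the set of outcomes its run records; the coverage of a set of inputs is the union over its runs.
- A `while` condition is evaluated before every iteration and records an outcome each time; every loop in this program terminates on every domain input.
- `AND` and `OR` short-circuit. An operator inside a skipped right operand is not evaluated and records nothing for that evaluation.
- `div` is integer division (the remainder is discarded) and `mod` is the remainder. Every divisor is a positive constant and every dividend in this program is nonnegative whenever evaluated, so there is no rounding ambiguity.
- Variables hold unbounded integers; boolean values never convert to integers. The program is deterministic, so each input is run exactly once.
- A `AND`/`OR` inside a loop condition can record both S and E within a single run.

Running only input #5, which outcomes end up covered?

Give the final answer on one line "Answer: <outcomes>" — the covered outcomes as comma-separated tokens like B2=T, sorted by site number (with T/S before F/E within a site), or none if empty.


Running input #5 (k=8, t=2), event by event:
  B2->E, B1->T, B2->E, B1->T, B2->E, B1->T, B2->E, B1->T, B2->E, B1->T
  B2->E, B1->T, B2->E, B1->T, B2->E, B1->T, B2->E, B1->T, B2->E, B1->T
  B2->E, B1->T, B2->S, B1->F, B3->T, B5->T, B6->F
as a set, this run covers: B1=T, B1=F, B2=S, B2=E, B3=T, B5=T, B6=F
Answer: B1=T, B1=F, B2=S, B2=E, B3=T, B5=T, B6=F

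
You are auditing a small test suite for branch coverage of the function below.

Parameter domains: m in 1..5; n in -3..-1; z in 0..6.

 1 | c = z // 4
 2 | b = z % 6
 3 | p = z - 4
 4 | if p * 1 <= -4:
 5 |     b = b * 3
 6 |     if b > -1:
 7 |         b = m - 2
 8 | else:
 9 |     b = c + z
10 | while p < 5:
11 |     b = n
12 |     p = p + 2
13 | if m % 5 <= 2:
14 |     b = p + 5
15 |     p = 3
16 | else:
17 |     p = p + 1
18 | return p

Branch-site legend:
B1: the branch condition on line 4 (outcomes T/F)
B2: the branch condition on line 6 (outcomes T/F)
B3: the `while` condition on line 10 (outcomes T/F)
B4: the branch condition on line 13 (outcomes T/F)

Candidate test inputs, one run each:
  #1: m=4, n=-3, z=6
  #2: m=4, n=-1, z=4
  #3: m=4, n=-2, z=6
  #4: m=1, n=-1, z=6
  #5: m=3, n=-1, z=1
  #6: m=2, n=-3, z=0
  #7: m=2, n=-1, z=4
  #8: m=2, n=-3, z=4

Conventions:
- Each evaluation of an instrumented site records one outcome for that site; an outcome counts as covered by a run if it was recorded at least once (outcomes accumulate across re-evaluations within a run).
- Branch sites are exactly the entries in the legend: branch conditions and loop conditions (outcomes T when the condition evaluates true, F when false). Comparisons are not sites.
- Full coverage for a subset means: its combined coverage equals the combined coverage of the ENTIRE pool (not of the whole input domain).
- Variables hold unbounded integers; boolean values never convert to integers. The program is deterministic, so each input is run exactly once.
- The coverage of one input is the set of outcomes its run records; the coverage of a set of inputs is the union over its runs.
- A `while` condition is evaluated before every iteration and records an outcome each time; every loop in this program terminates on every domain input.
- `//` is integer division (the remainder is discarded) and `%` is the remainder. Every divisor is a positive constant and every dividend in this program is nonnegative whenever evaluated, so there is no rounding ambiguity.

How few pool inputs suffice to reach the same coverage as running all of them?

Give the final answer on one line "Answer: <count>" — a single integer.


input #1 (m=4, n=-3, z=6): covers B1=F, B3=T, B3=F, B4=F
input #2 (m=4, n=-1, z=4): covers B1=F, B3=T, B3=F, B4=F
input #3 (m=4, n=-2, z=6): covers B1=F, B3=T, B3=F, B4=F
input #4 (m=1, n=-1, z=6): covers B1=F, B3=T, B3=F, B4=T
input #5 (m=3, n=-1, z=1): covers B1=F, B3=T, B3=F, B4=F
input #6 (m=2, n=-3, z=0): covers B1=T, B2=T, B3=T, B3=F, B4=T
input #7 (m=2, n=-1, z=4): covers B1=F, B3=T, B3=F, B4=T
input #8 (m=2, n=-3, z=4): covers B1=F, B3=T, B3=F, B4=T
union over all inputs: B1=T, B1=F, B2=T, B3=T, B3=F, B4=T, B4=F (7 outcomes)
checked all size-1 subsets: none covers 7 outcomes (max 5/7)
inputs {1, 6} (size 2) cover everything; no size-2 subset with a lexicographically smaller index list covers all 7
Answer: 2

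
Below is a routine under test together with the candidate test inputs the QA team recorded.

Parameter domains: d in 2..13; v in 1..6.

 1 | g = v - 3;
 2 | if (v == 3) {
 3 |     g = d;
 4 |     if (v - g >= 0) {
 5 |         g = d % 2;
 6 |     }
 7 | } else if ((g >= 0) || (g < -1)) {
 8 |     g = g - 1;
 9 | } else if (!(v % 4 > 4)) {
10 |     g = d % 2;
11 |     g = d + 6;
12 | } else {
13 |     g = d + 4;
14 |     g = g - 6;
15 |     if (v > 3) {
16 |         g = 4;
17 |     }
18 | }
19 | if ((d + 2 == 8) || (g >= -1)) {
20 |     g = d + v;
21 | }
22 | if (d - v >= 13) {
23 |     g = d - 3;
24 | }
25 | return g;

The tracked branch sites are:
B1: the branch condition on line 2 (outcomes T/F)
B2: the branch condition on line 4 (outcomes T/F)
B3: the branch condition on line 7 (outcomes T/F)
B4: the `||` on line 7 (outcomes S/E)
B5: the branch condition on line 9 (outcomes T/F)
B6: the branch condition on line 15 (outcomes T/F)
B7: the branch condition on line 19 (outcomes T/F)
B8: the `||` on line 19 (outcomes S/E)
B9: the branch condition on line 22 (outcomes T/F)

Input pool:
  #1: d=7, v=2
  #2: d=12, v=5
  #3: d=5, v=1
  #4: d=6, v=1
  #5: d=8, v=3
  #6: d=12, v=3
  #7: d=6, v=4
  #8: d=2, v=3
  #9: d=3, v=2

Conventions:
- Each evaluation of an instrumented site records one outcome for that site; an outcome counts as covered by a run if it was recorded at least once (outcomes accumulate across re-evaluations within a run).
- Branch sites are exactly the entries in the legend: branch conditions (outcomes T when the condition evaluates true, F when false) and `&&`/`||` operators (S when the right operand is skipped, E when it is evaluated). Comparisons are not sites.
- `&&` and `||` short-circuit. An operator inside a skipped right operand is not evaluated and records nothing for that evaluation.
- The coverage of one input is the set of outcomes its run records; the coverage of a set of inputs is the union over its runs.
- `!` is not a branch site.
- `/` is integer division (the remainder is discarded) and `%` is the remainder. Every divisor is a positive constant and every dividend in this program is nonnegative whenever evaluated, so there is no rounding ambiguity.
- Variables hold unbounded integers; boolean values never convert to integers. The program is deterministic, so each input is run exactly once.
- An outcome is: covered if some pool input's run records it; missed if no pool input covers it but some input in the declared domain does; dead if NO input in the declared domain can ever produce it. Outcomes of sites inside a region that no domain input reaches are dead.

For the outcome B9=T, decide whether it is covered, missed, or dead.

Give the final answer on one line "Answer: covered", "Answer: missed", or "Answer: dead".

no pool input records B9=T
checking all 72 inputs in the declared domain: B9=T is never recorded -> dead

Answer: dead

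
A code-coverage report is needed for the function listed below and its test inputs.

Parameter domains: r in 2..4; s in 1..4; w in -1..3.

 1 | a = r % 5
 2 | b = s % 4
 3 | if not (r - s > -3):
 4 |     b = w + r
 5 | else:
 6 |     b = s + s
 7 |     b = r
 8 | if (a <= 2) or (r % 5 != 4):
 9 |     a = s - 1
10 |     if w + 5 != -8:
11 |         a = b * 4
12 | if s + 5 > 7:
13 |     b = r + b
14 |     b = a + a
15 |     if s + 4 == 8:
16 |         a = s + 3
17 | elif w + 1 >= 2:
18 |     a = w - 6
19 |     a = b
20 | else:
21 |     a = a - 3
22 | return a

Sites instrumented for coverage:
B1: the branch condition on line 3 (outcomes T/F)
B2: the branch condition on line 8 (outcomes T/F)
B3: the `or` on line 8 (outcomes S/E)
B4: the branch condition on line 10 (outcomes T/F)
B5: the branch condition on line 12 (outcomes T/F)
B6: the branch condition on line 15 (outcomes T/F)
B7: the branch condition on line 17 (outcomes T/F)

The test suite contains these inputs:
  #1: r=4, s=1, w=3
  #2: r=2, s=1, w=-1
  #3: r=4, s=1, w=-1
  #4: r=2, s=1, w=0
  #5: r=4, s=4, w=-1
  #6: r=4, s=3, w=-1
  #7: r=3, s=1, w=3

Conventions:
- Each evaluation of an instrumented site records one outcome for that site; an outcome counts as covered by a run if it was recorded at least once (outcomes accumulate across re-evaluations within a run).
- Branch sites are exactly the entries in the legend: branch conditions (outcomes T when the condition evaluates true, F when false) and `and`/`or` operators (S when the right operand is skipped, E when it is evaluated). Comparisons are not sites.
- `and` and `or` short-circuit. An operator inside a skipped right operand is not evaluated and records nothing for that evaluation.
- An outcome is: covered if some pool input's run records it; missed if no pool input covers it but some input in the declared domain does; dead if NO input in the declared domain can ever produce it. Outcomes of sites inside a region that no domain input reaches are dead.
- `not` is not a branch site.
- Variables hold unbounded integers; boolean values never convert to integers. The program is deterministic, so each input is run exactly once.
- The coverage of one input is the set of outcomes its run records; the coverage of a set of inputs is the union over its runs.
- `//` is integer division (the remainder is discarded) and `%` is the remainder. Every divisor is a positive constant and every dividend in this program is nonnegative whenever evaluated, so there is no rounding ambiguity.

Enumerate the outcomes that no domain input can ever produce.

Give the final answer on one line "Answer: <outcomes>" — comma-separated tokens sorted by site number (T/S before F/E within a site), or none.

exhaustive pass over the 60-input domain:
  B1=T: no domain input ever produces it -> dead
  B4=F: no domain input ever produces it -> dead
  reachable outcomes have witnesses, e.g. B1=F (e.g. r=2, s=1, w=-1), B2=T (e.g. r=2, s=1, w=-1), B2=F (e.g. r=4, s=1, w=-1), B3=S (e.g. r=2, s=1, w=-1)

Answer: B1=T, B4=F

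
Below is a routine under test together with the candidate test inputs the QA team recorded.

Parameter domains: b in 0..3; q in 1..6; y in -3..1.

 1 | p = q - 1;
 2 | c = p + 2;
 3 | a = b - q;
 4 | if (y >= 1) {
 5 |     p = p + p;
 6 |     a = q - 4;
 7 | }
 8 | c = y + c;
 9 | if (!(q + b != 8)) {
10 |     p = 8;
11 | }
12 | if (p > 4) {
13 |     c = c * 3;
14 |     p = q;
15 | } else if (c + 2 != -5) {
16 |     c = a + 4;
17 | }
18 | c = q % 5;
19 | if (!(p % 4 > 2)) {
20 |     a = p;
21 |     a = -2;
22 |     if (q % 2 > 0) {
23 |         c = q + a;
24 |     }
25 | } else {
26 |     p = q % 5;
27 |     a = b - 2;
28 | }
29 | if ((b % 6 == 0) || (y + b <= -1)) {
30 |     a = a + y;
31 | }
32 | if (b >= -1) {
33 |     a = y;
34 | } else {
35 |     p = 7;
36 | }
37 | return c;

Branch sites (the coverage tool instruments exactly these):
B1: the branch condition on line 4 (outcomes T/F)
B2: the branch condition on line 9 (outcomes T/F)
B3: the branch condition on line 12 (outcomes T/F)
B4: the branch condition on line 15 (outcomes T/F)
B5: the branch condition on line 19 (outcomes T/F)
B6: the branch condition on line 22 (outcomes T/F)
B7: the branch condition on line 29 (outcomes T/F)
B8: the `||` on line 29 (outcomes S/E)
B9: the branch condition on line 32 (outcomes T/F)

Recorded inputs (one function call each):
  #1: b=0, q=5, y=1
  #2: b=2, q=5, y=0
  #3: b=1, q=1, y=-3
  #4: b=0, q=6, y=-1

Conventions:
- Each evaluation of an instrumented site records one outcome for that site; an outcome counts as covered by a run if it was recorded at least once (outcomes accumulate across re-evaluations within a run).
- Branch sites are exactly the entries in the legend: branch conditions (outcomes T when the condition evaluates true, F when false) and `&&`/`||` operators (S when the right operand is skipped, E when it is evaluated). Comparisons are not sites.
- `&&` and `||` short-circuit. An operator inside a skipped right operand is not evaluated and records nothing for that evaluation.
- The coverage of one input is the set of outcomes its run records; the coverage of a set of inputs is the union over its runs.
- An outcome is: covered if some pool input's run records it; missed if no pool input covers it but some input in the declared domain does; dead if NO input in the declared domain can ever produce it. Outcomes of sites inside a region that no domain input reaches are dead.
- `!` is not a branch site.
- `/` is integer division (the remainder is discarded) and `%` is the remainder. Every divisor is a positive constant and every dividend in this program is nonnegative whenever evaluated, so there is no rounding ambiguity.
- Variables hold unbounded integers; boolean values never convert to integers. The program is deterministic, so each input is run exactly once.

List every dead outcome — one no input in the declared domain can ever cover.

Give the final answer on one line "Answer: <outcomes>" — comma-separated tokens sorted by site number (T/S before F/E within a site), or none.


exhaustive pass over the 120-input domain:
  B4=F: unreachable across the whole domain -> dead
  B9=F: unreachable across the whole domain -> dead
  reachable outcomes have witnesses, e.g. B1=T (e.g. b=0, q=1, y=1), B1=F (e.g. b=0, q=1, y=-3), B2=T (e.g. b=2, q=6, y=-3), B2=F (e.g. b=0, q=1, y=-3)
Answer: B4=F, B9=F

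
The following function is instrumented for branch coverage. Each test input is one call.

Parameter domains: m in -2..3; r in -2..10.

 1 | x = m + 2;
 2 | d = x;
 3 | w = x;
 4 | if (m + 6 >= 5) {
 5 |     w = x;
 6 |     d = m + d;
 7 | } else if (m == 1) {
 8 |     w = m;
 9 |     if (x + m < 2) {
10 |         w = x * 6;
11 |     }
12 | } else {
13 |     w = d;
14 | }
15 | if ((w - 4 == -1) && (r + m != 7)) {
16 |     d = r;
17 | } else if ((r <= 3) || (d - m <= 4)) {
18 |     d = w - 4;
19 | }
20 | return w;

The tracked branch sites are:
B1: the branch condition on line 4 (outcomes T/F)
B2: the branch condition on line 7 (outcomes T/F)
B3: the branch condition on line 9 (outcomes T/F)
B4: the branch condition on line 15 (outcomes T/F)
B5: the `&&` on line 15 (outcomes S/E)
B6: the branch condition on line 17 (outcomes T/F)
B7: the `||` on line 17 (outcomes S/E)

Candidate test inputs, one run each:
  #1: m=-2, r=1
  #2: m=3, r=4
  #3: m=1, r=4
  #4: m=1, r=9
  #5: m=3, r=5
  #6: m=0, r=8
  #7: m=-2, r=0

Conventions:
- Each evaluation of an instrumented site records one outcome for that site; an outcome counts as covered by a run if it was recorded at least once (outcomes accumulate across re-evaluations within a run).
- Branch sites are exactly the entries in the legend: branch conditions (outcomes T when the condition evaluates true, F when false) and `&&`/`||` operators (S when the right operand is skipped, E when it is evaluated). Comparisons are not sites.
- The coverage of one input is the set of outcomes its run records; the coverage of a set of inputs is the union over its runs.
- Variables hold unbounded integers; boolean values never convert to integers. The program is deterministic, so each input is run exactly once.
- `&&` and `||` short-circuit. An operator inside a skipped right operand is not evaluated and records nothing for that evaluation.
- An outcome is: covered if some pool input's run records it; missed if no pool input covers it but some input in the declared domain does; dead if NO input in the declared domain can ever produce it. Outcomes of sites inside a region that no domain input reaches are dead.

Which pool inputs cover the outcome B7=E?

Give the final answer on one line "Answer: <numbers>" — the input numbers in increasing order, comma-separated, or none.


input #1 (m=-2, r=1): misses B7=E
input #2 (m=3, r=4): covers B7=E
input #3 (m=1, r=4): misses B7=E
input #4 (m=1, r=9): misses B7=E
input #5 (m=3, r=5): covers B7=E
input #6 (m=0, r=8): covers B7=E
input #7 (m=-2, r=0): misses B7=E
Answer: 2, 5, 6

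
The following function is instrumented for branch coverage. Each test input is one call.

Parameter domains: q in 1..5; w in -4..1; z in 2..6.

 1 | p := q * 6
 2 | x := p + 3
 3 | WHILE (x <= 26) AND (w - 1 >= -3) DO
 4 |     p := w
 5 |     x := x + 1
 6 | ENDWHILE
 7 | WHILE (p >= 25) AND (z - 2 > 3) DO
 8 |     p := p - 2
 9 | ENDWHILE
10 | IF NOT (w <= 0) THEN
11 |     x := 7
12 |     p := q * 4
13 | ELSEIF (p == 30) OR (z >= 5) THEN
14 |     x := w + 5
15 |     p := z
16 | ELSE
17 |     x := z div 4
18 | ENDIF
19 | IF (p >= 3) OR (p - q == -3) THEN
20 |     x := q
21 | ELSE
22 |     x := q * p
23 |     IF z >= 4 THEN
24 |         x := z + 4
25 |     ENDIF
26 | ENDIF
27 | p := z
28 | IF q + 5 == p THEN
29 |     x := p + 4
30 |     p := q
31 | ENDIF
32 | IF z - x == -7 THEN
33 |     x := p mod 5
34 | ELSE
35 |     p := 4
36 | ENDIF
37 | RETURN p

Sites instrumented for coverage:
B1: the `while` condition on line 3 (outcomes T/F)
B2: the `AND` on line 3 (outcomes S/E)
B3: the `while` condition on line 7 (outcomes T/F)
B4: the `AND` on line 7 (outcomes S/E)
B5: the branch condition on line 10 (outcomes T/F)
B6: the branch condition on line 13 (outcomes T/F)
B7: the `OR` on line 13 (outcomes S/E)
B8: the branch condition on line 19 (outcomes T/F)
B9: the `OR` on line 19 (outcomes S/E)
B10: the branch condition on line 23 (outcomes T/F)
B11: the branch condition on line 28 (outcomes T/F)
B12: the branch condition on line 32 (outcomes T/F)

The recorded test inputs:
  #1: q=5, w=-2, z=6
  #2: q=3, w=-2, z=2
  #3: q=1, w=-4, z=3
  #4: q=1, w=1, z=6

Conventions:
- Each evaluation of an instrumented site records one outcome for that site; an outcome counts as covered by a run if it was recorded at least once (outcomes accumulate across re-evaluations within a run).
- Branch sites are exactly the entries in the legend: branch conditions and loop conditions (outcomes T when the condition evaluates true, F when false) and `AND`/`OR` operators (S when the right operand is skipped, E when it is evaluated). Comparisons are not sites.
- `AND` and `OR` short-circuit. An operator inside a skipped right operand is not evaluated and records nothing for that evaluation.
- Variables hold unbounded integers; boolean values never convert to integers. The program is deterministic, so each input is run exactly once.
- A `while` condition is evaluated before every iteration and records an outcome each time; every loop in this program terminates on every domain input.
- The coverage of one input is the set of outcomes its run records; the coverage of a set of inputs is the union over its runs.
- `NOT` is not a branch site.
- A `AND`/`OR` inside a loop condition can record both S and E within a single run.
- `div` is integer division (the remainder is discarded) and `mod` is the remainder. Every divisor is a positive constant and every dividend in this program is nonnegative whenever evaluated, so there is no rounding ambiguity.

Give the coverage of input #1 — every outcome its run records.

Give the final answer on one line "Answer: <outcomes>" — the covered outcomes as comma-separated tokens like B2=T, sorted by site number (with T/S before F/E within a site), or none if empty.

Simulating input #1 (q=5, w=-2, z=6) step by step:
  B2->S, B1->F, B4->E, B3->T, B4->E, B3->T, B4->E, B3->T, B4->S, B3->F
  B5->F, B7->E, B6->T, B9->S, B8->T, B11->F, B12->F
distinct outcomes covered: B1=F, B2=S, B3=T, B3=F, B4=S, B4=E, B5=F, B6=T, B7=E, B8=T, B9=S, B11=F, B12=F

Answer: B1=F, B2=S, B3=T, B3=F, B4=S, B4=E, B5=F, B6=T, B7=E, B8=T, B9=S, B11=F, B12=F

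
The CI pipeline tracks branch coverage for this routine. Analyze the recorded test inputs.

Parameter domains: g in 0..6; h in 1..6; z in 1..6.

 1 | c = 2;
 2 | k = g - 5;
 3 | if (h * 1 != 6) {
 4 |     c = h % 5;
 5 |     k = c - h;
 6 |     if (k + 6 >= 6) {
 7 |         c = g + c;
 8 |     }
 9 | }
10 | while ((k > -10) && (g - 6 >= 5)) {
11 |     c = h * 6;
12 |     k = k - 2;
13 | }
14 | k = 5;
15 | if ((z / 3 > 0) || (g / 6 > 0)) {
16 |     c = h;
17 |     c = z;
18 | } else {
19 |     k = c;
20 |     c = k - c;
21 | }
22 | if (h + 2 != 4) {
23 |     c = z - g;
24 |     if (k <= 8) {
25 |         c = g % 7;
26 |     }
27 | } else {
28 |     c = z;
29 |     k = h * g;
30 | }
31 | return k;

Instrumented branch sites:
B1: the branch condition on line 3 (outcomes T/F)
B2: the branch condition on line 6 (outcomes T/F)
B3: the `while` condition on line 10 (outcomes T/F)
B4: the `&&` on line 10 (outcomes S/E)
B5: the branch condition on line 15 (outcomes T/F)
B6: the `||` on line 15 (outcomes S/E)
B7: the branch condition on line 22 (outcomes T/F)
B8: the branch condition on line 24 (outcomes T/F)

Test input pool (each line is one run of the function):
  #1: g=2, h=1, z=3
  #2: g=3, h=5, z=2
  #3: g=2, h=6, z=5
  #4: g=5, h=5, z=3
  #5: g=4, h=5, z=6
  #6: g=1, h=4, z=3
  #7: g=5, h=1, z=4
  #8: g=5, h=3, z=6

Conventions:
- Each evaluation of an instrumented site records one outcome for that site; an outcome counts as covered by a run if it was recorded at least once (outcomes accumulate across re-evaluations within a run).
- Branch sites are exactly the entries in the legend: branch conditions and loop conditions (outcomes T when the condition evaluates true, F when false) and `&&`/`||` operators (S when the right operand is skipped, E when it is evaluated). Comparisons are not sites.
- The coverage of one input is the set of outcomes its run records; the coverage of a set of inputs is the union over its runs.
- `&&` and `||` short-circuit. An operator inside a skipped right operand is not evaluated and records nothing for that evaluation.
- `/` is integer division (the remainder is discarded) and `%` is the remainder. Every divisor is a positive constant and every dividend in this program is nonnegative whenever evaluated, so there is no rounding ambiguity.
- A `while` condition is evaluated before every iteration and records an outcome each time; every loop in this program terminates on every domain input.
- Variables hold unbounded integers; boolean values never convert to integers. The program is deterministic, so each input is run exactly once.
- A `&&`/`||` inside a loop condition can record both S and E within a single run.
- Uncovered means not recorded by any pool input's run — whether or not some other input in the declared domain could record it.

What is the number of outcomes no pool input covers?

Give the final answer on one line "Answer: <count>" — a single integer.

input #1, g=2, h=1, z=3: events B1->T, B2->T, B4->E, B3->F, B6->S, B5->T, B7->T, B8->T; outcomes B1=T, B2=T, B3=F, B4=E, B5=T, B6=S, B7=T, B8=T
input #2, g=3, h=5, z=2: events B1->T, B2->F, B4->E, B3->F, B6->E, B5->F, B7->T, B8->T; outcomes B1=T, B2=F, B3=F, B4=E, B5=F, B6=E, B7=T, B8=T
input #3, g=2, h=6, z=5: events B1->F, B4->E, B3->F, B6->S, B5->T, B7->T, B8->T; outcomes B1=F, B3=F, B4=E, B5=T, B6=S, B7=T, B8=T
input #4, g=5, h=5, z=3: events B1->T, B2->F, B4->E, B3->F, B6->S, B5->T, B7->T, B8->T; outcomes B1=T, B2=F, B3=F, B4=E, B5=T, B6=S, B7=T, B8=T
input #5, g=4, h=5, z=6: events B1->T, B2->F, B4->E, B3->F, B6->S, B5->T, B7->T, B8->T; outcomes B1=T, B2=F, B3=F, B4=E, B5=T, B6=S, B7=T, B8=T
input #6, g=1, h=4, z=3: events B1->T, B2->T, B4->E, B3->F, B6->S, B5->T, B7->T, B8->T; outcomes B1=T, B2=T, B3=F, B4=E, B5=T, B6=S, B7=T, B8=T
input #7, g=5, h=1, z=4: events B1->T, B2->T, B4->E, B3->F, B6->S, B5->T, B7->T, B8->T; outcomes B1=T, B2=T, B3=F, B4=E, B5=T, B6=S, B7=T, B8=T
input #8, g=5, h=3, z=6: events B1->T, B2->T, B4->E, B3->F, B6->S, B5->T, B7->T, B8->T; outcomes B1=T, B2=T, B3=F, B4=E, B5=T, B6=S, B7=T, B8=T
union over the pool: B1=T, B1=F, B2=T, B2=F, B3=F, B4=E, B5=T, B5=F, B6=S, B6=E, B7=T, B8=T
uncovered (4 of 16): B3=T, B4=S, B7=F, B8=F

Answer: 4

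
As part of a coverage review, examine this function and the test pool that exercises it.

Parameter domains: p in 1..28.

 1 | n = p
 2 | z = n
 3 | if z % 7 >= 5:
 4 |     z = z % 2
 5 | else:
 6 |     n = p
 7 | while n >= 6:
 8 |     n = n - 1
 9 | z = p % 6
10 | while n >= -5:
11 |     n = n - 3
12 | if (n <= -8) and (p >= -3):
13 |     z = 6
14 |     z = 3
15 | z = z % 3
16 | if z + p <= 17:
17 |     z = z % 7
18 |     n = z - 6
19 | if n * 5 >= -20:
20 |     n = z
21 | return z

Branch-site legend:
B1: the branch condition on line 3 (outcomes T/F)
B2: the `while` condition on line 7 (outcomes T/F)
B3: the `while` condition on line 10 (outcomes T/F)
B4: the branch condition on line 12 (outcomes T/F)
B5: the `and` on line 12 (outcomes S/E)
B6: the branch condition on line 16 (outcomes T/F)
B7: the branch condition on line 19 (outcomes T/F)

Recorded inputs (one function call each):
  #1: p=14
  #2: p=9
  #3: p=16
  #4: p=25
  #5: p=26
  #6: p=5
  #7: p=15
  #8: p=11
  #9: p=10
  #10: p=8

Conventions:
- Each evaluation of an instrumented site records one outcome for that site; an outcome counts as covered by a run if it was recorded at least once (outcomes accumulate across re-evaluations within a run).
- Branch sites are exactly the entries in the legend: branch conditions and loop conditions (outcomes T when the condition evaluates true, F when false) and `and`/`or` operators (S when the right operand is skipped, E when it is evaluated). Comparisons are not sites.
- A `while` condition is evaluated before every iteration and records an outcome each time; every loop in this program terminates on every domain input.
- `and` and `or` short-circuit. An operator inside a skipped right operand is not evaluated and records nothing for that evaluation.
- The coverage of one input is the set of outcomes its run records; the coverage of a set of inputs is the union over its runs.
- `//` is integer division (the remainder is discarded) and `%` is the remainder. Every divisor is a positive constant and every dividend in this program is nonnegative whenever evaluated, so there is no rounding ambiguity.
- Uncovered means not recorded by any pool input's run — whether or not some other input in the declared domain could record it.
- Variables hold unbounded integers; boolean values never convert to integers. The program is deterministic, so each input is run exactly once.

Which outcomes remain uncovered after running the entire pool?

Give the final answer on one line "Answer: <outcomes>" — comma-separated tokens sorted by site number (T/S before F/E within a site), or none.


input #1 (p=14): events B1->F, B2->T, B2->T, B2->T, B2->T, B2->T, B2->T, B2->T, B2->T, B2->T, B2->F, B3->T, B3->T, B3->T, ...; covers B1=F, B2=T, B2=F, B3=T, B3=F, B4=F, B5=S, B6=T, B7=T
input #2 (p=9): events B1->F, B2->T, B2->T, B2->T, B2->T, B2->F, B3->T, B3->T, B3->T, B3->T, B3->F, B5->S, B4->F, B6->T, ...; covers B1=F, B2=T, B2=F, B3=T, B3=F, B4=F, B5=S, B6=T, B7=F
input #3 (p=16): events B1->F, B2->T, B2->T, B2->T, B2->T, B2->T, B2->T, B2->T, B2->T, B2->T, B2->T, B2->T, B2->F, B3->T, ...; covers B1=F, B2=T, B2=F, B3=T, B3=F, B4=F, B5=S, B6=T, B7=F
input #4 (p=25): events B1->F, B2->T, B2->T, B2->T, B2->T, B2->T, B2->T, B2->T, B2->T, B2->T, B2->T, B2->T, B2->T, B2->T, ...; covers B1=F, B2=T, B2=F, B3=T, B3=F, B4=F, B5=S, B6=F, B7=F
input #5 (p=26): events B1->T, B2->T, B2->T, B2->T, B2->T, B2->T, B2->T, B2->T, B2->T, B2->T, B2->T, B2->T, B2->T, B2->T, ...; covers B1=T, B2=T, B2=F, B3=T, B3=F, B4=F, B5=S, B6=F, B7=F
input #6 (p=5): events B1->T, B2->F, B3->T, B3->T, B3->T, B3->T, B3->F, B5->S, B4->F, B6->T, B7->T; covers B1=T, B2=F, B3=T, B3=F, B4=F, B5=S, B6=T, B7=T
input #7 (p=15): events B1->F, B2->T, B2->T, B2->T, B2->T, B2->T, B2->T, B2->T, B2->T, B2->T, B2->T, B2->F, B3->T, B3->T, ...; covers B1=F, B2=T, B2=F, B3=T, B3=F, B4=F, B5=S, B6=T, B7=F
input #8 (p=11): events B1->F, B2->T, B2->T, B2->T, B2->T, B2->T, B2->T, B2->F, B3->T, B3->T, B3->T, B3->T, B3->F, B5->S, ...; covers B1=F, B2=T, B2=F, B3=T, B3=F, B4=F, B5=S, B6=T, B7=T
input #9 (p=10): events B1->F, B2->T, B2->T, B2->T, B2->T, B2->T, B2->F, B3->T, B3->T, B3->T, B3->T, B3->F, B5->S, B4->F, ...; covers B1=F, B2=T, B2=F, B3=T, B3=F, B4=F, B5=S, B6=T, B7=F
input #10 (p=8): events B1->F, B2->T, B2->T, B2->T, B2->F, B3->T, B3->T, B3->T, B3->T, B3->F, B5->S, B4->F, B6->T, B7->T; covers B1=F, B2=T, B2=F, B3=T, B3=F, B4=F, B5=S, B6=T, B7=T
union over the pool: B1=T, B1=F, B2=T, B2=F, B3=T, B3=F, B4=F, B5=S, B6=T, B6=F, B7=T, B7=F
uncovered (2 of 14): B4=T, B5=E
Answer: B4=T, B5=E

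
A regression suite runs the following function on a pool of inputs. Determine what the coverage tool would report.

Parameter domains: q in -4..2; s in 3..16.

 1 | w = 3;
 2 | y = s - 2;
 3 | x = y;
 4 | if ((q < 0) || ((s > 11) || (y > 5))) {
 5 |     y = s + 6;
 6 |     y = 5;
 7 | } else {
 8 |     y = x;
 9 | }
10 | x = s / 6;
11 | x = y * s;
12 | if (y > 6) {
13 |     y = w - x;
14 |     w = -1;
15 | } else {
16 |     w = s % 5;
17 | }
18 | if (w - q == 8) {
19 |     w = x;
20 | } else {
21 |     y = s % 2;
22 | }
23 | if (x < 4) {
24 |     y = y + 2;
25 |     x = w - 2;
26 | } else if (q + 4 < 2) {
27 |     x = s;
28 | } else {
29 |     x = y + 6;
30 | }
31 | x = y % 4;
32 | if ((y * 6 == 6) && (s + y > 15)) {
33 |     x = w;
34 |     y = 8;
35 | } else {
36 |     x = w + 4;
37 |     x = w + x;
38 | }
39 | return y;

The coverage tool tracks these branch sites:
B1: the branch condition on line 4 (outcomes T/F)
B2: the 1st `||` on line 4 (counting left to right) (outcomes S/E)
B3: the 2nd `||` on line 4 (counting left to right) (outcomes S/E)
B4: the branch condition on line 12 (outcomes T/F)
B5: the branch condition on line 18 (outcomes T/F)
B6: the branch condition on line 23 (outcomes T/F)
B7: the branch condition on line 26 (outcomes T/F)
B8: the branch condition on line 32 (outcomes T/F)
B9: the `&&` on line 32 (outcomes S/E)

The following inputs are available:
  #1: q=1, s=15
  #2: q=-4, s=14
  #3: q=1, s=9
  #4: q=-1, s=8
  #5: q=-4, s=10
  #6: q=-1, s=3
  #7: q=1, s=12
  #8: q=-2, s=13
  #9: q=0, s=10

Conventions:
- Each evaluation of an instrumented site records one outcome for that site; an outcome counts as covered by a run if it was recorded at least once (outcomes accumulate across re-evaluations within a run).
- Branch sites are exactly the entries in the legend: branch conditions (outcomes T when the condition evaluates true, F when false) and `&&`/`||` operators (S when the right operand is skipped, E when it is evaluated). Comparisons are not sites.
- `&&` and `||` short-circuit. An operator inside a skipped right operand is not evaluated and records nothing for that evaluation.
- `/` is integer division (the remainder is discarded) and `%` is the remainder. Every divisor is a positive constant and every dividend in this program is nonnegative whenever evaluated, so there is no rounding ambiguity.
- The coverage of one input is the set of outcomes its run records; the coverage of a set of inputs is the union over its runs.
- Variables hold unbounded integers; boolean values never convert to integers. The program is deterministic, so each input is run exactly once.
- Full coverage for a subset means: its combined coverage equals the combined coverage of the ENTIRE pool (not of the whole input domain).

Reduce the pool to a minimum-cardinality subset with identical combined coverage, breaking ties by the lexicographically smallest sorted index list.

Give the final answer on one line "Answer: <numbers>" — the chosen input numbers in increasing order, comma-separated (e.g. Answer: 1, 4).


input #1, q=1, s=15: outcomes B1=T, B2=E, B3=S, B4=F, B5=F, B6=F, B7=F, B8=T, B9=E
input #2, q=-4, s=14: outcomes B1=T, B2=S, B4=F, B5=T, B6=F, B7=T, B8=F, B9=S
input #3, q=1, s=9: outcomes B1=T, B2=E, B3=E, B4=F, B5=F, B6=F, B7=F, B8=F, B9=E
input #4, q=-1, s=8: outcomes B1=T, B2=S, B4=F, B5=F, B6=F, B7=F, B8=F, B9=S
input #5, q=-4, s=10: outcomes B1=T, B2=S, B4=F, B5=F, B6=F, B7=T, B8=F, B9=S
input #6, q=-1, s=3: outcomes B1=T, B2=S, B4=F, B5=F, B6=F, B7=F, B8=F, B9=E
input #7, q=1, s=12: outcomes B1=T, B2=E, B3=S, B4=F, B5=F, B6=F, B7=F, B8=F, B9=S
input #8, q=-2, s=13: outcomes B1=T, B2=S, B4=F, B5=F, B6=F, B7=F, B8=F, B9=E
input #9, q=0, s=10: outcomes B1=T, B2=E, B3=E, B4=F, B5=F, B6=F, B7=F, B8=F, B9=S
the full pool covers 15 outcomes: B1=T, B2=S, B2=E, B3=S, B3=E, B4=F, B5=T, B5=F, B6=F, B7=T, B7=F, B8=T, B8=F, B9=S, B9=E
size 1 is not enough: best union over all size-1 subsets is 9/15
size 2 is not enough: best union over all size-2 subsets is 14/15
inputs {1, 2, 3} (size 3) cover everything; no size-3 subset with a lexicographically smaller index list covers all 15
Answer: 1, 2, 3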